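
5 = 5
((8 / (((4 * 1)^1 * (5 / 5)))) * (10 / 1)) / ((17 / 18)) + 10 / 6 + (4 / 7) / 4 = 8206 / 357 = 22.99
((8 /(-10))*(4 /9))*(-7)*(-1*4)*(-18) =896 /5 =179.20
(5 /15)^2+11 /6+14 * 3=791 /18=43.94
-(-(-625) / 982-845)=829165 / 982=844.36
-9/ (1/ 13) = -117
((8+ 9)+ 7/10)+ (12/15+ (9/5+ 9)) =293/10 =29.30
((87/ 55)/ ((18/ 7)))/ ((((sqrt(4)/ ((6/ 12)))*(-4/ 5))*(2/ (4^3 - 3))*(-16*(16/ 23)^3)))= 1.09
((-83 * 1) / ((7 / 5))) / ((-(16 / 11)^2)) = 50215 / 1792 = 28.02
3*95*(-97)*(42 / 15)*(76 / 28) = -210102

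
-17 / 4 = -4.25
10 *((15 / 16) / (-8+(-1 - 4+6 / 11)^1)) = -825 / 1096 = -0.75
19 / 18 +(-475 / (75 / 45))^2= 1462069 / 18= 81226.06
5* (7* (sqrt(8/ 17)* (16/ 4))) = 280* sqrt(34)/ 17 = 96.04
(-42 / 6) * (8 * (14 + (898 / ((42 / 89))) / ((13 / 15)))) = -1608632 / 13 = -123740.92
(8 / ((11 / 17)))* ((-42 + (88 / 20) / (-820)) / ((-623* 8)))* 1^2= 1463887 / 14048650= 0.10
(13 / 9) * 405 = 585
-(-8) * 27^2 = 5832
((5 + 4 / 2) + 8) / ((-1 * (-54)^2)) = -5 / 972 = -0.01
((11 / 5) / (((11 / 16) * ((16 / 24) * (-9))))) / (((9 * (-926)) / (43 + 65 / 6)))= 646 / 187515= 0.00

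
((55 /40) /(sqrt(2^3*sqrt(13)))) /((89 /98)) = 539*13^(3 /4)*sqrt(2) /18512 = 0.28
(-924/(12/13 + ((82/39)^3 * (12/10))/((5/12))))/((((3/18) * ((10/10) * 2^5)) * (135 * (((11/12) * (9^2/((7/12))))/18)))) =-538265/82134792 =-0.01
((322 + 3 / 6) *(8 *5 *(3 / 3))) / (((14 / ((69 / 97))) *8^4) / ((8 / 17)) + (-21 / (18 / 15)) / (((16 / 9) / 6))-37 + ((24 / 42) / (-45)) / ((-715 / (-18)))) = 356396040000 / 4730086827643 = 0.08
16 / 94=8 / 47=0.17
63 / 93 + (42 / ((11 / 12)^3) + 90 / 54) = 7039726 / 123783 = 56.87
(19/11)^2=361/121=2.98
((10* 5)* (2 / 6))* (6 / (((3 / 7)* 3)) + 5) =1450 / 9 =161.11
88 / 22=4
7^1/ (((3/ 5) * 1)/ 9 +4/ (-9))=-18.53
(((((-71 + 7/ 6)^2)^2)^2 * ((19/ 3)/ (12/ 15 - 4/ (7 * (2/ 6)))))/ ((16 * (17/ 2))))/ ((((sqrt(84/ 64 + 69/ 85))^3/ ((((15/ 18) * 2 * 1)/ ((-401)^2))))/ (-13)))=205313350370548694694636125 * sqrt(27285)/ 27050486362634898432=1253730210.68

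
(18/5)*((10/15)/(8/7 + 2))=42/55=0.76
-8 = -8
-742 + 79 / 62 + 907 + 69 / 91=942397 / 5642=167.03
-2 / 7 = -0.29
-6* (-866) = 5196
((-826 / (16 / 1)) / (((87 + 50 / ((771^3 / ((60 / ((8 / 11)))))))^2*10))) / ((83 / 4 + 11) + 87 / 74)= -356644503007377221889 / 17216654372267494529604560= -0.00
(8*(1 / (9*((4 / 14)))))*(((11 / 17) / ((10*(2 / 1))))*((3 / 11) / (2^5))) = 7 / 8160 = 0.00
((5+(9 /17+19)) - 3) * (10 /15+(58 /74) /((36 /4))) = 30622 /1887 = 16.23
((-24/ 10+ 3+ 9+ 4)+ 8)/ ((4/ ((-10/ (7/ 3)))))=-162/ 7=-23.14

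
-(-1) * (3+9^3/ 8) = 753/ 8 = 94.12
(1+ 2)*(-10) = -30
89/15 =5.93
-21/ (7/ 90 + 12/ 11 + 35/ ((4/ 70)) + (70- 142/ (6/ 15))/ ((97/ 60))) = -1008315/ 21000802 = -0.05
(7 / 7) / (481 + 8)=1 / 489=0.00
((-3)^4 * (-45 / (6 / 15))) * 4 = -36450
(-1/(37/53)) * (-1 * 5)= 265/37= 7.16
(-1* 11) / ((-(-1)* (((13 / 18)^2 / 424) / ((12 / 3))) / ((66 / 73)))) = -398939904 / 12337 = -32336.87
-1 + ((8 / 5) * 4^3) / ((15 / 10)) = 1009 / 15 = 67.27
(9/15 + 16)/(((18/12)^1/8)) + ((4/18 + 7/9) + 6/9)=451/5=90.20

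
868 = 868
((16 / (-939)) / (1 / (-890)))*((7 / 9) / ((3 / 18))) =199360 / 2817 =70.77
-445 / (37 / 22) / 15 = -1958 / 111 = -17.64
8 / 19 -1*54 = -1018 / 19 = -53.58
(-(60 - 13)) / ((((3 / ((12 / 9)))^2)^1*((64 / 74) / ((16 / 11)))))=-13912 / 891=-15.61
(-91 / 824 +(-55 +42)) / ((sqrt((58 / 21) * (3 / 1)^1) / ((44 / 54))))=-39611 * sqrt(406) / 215064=-3.71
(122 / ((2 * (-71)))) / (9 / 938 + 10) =-57218 / 666619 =-0.09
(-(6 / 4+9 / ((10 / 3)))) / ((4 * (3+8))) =-0.10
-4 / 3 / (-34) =2 / 51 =0.04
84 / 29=2.90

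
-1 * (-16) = 16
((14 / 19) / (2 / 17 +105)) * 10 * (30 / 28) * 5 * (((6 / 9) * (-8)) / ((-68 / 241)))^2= 232324000 / 1731603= 134.17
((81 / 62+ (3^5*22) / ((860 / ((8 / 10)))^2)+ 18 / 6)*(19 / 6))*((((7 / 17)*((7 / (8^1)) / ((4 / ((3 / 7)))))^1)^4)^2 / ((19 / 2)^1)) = 3894283545359591349 / 549540640507913493681274880000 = 0.00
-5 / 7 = -0.71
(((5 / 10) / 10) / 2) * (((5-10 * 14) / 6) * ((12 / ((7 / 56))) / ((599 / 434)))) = -23436 / 599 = -39.13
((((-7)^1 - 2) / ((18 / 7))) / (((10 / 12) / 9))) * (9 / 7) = -243 / 5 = -48.60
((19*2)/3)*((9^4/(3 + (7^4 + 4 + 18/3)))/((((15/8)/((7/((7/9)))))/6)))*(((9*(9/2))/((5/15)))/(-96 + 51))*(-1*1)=2677.02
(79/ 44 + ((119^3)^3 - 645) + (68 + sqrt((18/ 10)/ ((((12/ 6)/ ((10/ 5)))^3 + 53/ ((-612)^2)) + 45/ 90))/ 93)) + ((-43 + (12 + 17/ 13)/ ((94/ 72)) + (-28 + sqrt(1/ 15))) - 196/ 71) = 4785448563124474040.50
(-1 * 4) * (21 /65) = -84 /65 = -1.29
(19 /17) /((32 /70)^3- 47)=-814625 /34187493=-0.02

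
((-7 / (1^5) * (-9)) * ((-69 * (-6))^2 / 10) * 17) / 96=15297093 / 80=191213.66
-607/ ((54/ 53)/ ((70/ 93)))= -1125985/ 2511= -448.42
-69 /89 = -0.78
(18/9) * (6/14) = 6/7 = 0.86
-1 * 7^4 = -2401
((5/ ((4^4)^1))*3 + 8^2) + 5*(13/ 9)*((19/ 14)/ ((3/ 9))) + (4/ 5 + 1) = 2560679/ 26880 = 95.26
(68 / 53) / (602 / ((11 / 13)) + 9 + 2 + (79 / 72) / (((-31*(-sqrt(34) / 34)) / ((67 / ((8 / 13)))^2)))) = -60648930069184512 / 357444062966947812637 + 35221013831697408*sqrt(34) / 357444062966947812637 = 0.00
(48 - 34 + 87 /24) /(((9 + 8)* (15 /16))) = 94 /85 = 1.11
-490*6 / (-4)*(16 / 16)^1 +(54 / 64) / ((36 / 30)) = 47085 / 64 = 735.70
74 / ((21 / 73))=5402 / 21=257.24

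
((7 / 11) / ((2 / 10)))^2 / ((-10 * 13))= -245 / 3146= -0.08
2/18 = 1/9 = 0.11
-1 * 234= -234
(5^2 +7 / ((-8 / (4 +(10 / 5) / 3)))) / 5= 251 / 60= 4.18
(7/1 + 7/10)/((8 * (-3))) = -0.32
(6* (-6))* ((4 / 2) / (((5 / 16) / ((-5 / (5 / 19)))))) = 21888 / 5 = 4377.60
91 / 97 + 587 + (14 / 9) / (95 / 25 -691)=881794465 / 1499814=587.94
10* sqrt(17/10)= sqrt(170)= 13.04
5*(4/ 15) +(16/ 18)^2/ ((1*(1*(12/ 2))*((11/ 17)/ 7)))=2.76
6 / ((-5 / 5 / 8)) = -48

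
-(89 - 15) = -74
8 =8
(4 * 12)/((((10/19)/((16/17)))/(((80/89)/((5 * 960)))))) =0.02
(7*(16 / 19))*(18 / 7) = 288 / 19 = 15.16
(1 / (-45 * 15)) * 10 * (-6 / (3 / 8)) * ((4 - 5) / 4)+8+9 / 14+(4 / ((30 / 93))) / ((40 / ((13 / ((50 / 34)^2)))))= 123406013 / 11812500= 10.45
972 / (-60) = -81 / 5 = -16.20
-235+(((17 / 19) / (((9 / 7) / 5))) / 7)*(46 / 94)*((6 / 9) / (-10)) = -5666476 / 24111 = -235.02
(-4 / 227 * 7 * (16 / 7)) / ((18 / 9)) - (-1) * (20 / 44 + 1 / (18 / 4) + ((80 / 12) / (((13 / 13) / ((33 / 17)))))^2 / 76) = 338040431 / 123399243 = 2.74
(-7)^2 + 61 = 110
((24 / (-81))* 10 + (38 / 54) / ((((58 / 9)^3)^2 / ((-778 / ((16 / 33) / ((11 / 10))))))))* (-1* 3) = 245065452878053 / 27409458631680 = 8.94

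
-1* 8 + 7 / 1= -1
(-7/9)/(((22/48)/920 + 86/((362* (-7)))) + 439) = -65275840/36840742611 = -0.00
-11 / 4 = -2.75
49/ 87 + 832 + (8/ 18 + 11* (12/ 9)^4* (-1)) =1875071/ 2349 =798.24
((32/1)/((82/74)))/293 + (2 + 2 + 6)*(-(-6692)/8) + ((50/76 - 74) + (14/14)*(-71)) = 3752725997/456494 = 8220.76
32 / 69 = 0.46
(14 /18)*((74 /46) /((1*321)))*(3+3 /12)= 3367 /265788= 0.01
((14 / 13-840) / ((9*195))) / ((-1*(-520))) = -5453 / 5931900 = -0.00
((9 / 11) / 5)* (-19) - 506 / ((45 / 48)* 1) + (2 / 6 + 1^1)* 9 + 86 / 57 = -1659461 / 3135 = -529.33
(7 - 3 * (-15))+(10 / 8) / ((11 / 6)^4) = 762952 / 14641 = 52.11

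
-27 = -27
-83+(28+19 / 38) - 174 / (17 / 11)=-5681 / 34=-167.09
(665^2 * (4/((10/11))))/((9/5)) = 9728950/9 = 1080994.44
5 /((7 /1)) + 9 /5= 2.51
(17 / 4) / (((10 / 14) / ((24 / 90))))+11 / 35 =998 / 525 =1.90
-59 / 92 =-0.64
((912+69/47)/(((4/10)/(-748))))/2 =-40142355/47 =-854092.66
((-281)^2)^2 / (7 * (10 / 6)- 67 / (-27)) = 168340667067 / 382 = 440682374.52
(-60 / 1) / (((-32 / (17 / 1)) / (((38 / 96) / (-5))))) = -2.52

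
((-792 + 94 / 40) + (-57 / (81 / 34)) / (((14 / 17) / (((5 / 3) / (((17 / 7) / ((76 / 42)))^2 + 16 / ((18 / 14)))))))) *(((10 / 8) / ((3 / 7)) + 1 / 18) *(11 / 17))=-12808295727623 / 8397814320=-1525.19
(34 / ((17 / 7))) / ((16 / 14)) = 49 / 4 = 12.25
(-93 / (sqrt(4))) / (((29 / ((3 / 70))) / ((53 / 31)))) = -477 / 4060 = -0.12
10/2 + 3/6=11/2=5.50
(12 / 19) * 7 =84 / 19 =4.42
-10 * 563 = -5630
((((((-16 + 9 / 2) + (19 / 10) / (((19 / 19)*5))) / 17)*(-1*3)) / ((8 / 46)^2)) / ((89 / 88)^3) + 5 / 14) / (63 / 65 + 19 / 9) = 30954921273081 / 1511721424220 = 20.48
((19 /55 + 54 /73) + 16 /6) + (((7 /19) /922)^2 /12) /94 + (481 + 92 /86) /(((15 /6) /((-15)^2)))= 864372325565911609639 /19920988929904480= 43390.03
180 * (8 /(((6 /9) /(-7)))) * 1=-15120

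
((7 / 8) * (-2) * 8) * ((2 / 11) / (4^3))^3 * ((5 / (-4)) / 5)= 0.00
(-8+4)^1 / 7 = -4 / 7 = -0.57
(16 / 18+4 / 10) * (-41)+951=40417 / 45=898.16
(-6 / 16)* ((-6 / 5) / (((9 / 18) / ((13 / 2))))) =117 / 20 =5.85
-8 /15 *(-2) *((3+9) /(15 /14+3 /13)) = 11648 /1185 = 9.83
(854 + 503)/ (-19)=-1357/ 19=-71.42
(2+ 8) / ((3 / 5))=50 / 3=16.67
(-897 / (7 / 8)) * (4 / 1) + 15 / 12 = -114781 / 28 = -4099.32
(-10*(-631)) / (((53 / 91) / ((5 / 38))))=1435525 / 1007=1425.55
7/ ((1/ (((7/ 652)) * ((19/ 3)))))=931/ 1956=0.48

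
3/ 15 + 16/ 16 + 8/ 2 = 26/ 5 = 5.20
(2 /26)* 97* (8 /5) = 11.94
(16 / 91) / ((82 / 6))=48 / 3731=0.01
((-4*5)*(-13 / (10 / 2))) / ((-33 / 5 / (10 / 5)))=-520 / 33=-15.76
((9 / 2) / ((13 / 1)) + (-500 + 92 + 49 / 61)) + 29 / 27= -17376161 / 42822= -405.78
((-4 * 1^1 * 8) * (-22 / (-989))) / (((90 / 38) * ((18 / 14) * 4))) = -23408 / 400545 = -0.06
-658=-658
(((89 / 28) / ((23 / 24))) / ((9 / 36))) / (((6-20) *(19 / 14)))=-2136 / 3059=-0.70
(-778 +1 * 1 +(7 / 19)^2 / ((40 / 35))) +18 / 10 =-11192173 / 14440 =-775.08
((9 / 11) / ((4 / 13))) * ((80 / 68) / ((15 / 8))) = 312 / 187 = 1.67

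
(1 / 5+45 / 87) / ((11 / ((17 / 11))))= 1768 / 17545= 0.10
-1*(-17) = 17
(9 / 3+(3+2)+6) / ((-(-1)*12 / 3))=7 / 2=3.50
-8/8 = -1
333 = 333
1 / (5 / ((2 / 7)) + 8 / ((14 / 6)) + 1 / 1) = 14 / 307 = 0.05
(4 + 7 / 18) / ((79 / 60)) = 3.33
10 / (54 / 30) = 50 / 9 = 5.56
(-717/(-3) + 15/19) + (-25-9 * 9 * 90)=-134429/19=-7075.21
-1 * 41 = -41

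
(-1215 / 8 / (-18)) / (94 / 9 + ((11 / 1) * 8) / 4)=1215 / 4672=0.26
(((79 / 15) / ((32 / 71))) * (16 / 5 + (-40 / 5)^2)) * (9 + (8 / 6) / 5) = 5457557 / 750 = 7276.74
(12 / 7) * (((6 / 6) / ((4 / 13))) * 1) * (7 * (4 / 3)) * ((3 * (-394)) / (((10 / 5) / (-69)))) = 2120508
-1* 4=-4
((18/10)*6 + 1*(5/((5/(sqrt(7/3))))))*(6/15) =2*sqrt(21)/15 + 108/25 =4.93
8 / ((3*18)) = 4 / 27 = 0.15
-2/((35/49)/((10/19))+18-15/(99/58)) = -924/4883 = -0.19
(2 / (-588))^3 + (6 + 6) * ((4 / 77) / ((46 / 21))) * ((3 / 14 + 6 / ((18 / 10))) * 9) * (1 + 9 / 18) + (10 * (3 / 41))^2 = 153089813716643 / 10807623969912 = 14.16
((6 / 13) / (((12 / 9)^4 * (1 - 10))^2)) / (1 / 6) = 729 / 212992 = 0.00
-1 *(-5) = 5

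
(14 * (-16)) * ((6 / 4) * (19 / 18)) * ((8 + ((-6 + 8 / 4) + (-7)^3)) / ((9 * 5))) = 120232 / 45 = 2671.82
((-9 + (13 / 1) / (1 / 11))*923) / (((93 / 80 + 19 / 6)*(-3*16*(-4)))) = 309205 / 2078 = 148.80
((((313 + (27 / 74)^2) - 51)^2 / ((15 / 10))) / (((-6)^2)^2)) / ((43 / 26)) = 26786381238253 / 1253318930496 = 21.37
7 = 7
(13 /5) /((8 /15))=4.88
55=55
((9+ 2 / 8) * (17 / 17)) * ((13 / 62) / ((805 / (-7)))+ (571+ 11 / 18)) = 169645777 / 32085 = 5287.39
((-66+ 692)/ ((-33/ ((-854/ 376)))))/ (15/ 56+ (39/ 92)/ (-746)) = 8026143503/ 49791753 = 161.19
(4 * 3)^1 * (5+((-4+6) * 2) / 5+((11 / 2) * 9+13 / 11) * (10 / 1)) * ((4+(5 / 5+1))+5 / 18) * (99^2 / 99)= 19115532 / 5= 3823106.40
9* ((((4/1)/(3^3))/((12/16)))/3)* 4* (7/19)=448/513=0.87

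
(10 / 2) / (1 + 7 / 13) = 13 / 4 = 3.25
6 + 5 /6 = 41 /6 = 6.83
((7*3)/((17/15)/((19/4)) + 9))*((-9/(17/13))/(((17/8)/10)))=-56019600/760937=-73.62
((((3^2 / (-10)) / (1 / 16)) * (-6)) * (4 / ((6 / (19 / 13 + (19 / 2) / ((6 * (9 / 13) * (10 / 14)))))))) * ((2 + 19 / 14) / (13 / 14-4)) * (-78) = 24618224 / 1075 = 22900.67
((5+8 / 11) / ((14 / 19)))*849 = 145179 / 22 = 6599.05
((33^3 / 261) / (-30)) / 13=-0.35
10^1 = 10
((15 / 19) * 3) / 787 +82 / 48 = 614153 / 358872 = 1.71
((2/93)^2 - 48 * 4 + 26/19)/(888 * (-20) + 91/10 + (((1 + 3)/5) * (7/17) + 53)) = 5325522340/494404110297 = 0.01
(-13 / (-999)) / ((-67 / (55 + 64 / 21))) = -15847 / 1405593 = -0.01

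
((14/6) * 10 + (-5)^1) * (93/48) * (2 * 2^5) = 2273.33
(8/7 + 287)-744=-455.86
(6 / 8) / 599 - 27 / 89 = -64425 / 213244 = -0.30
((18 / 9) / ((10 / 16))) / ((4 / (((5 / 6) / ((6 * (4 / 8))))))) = 0.22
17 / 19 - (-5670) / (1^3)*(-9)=-969553 / 19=-51029.11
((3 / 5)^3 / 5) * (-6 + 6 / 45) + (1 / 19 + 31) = 1828702 / 59375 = 30.80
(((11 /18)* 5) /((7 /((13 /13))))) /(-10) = -11 /252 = -0.04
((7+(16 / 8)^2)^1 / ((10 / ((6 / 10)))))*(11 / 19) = 0.38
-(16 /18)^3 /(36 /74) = -9472 /6561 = -1.44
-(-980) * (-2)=-1960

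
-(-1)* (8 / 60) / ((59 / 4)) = 8 / 885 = 0.01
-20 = -20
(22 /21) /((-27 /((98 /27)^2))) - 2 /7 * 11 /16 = -2339843 /3306744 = -0.71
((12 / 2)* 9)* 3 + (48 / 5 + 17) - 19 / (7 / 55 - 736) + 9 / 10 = 15341357 / 80946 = 189.53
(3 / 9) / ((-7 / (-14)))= 0.67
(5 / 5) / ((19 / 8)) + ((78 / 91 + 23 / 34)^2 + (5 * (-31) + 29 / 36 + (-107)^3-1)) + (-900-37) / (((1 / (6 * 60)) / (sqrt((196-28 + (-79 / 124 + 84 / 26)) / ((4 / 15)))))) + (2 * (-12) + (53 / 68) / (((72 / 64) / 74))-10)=-84330 * sqrt(1662356865) / 403-659290417577 / 538118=-9756949.05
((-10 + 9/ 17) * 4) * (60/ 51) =-12880/ 289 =-44.57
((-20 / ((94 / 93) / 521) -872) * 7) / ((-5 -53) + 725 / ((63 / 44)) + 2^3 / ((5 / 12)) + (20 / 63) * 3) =-579379185 / 3468083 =-167.06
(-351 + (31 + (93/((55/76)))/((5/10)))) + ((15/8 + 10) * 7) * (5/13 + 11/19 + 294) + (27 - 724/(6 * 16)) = 419996537/17160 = 24475.32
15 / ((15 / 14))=14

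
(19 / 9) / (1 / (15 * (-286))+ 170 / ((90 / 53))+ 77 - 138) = 27170 / 503357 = 0.05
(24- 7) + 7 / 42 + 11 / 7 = 18.74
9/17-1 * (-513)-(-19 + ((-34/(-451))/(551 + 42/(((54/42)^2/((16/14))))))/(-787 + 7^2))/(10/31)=2818063337734/4922988367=572.43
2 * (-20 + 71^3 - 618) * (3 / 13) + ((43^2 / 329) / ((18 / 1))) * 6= 2115794743 / 12831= 164897.10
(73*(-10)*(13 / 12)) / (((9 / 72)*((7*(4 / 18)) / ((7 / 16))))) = -1779.38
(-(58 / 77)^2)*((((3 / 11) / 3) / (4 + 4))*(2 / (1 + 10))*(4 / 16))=-841 / 2869636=-0.00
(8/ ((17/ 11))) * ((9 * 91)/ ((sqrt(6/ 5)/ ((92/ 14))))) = 78936 * sqrt(30)/ 17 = 25432.37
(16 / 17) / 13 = 16 / 221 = 0.07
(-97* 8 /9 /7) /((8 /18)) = -194 /7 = -27.71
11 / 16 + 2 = 43 / 16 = 2.69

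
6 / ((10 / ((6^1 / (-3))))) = -6 / 5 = -1.20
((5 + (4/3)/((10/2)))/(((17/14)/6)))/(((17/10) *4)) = 1106/289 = 3.83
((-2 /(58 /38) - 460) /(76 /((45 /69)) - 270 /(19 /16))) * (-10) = -41.62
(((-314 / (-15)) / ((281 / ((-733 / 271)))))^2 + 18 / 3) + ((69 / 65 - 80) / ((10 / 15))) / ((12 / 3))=-3197177445160909 / 135696010343400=-23.56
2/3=0.67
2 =2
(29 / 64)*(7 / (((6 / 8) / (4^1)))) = 203 / 12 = 16.92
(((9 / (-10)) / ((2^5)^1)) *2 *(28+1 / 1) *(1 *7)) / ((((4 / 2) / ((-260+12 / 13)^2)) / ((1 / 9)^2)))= -35979923 / 7605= -4731.09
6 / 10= 3 / 5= 0.60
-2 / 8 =-1 / 4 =-0.25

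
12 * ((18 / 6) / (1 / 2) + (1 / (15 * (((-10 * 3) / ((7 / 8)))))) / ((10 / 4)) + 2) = 95.99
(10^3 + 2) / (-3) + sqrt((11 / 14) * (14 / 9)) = -334 + sqrt(11) / 3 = -332.89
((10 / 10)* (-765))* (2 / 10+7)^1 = -5508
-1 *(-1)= 1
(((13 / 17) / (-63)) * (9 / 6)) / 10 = -13 / 7140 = -0.00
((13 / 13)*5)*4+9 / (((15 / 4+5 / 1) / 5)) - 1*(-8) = 232 / 7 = 33.14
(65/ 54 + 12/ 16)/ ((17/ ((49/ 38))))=10339/ 69768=0.15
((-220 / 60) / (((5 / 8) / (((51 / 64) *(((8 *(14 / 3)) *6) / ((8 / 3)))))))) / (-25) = 3927 / 250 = 15.71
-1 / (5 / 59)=-59 / 5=-11.80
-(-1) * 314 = 314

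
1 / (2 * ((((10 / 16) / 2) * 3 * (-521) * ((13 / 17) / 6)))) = -272 / 33865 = -0.01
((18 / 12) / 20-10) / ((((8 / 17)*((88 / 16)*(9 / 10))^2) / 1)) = -33745 / 39204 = -0.86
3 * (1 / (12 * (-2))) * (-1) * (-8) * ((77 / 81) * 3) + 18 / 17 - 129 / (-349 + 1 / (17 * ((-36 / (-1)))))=-139544969 / 98036433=-1.42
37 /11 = 3.36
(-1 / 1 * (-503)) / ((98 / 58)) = 14587 / 49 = 297.69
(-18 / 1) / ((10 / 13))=-23.40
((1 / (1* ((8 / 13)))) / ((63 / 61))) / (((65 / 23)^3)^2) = 0.00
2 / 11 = 0.18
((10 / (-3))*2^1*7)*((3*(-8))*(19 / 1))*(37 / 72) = 10935.56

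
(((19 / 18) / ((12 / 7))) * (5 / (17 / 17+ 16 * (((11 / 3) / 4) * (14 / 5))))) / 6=3325 / 272592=0.01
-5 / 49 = -0.10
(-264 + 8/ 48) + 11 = -1517/ 6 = -252.83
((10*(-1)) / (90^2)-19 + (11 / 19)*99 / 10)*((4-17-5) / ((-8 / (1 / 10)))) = -10211 / 3420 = -2.99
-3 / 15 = -1 / 5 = -0.20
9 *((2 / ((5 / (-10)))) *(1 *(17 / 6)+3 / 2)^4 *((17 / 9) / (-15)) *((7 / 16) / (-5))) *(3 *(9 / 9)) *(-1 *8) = 6797518 / 2025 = 3356.80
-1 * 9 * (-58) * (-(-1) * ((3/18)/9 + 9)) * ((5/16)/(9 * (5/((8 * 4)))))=1046.15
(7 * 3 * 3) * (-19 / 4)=-1197 / 4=-299.25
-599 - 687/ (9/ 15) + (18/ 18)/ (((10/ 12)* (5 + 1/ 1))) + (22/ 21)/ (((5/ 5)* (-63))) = -11535347/ 6615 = -1743.82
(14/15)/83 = 0.01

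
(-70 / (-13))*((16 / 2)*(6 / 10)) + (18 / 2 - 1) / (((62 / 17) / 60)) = 63456 / 403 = 157.46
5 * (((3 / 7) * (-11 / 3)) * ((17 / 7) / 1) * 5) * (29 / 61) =-45.36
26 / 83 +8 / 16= 0.81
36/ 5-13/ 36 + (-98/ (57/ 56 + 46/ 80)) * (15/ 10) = -3429887/ 40140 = -85.45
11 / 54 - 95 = -5119 / 54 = -94.80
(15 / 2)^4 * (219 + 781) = 6328125 / 2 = 3164062.50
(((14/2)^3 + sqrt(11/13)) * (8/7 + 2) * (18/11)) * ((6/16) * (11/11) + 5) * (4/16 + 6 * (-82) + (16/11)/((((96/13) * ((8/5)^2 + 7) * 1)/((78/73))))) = -7158226038957/1535336 - 146086245693 * sqrt(143)/139715576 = -4674822.42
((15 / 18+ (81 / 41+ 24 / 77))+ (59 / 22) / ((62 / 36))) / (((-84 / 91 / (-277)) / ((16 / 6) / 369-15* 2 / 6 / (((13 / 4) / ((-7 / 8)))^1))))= 29638167980363 / 15600782736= 1899.79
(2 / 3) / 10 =1 / 15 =0.07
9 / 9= 1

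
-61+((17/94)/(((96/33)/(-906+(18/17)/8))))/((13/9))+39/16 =-15258413/156416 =-97.55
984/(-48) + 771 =1501/2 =750.50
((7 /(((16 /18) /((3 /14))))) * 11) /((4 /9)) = 2673 /64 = 41.77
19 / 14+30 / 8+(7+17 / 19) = 6917 / 532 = 13.00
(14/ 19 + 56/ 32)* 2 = 189/ 38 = 4.97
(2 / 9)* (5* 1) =10 / 9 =1.11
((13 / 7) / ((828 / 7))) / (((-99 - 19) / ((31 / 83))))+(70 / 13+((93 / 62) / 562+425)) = 12749686038043 / 29623755096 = 430.39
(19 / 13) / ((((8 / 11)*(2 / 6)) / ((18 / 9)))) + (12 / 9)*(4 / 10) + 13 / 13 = 10601 / 780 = 13.59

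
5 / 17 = 0.29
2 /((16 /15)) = 15 /8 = 1.88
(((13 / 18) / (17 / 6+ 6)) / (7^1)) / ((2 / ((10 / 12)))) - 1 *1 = -13291 / 13356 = -1.00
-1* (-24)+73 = 97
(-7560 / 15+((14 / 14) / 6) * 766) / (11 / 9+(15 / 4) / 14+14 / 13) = -2465736 / 16819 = -146.60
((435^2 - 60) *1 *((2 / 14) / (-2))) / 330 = -12611 / 308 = -40.94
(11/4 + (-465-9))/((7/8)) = -3770/7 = -538.57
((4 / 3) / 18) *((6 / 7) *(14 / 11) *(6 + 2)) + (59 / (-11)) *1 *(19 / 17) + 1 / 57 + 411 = 405.67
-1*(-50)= 50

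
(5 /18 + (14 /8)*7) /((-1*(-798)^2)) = -451 /22924944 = -0.00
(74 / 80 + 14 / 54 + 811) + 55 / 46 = 20204357 / 24840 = 813.38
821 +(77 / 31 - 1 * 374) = 13934 / 31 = 449.48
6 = 6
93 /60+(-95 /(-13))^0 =51 /20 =2.55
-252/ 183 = -84/ 61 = -1.38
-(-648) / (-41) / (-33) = 216 / 451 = 0.48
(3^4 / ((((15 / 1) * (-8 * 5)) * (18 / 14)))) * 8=-21 / 25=-0.84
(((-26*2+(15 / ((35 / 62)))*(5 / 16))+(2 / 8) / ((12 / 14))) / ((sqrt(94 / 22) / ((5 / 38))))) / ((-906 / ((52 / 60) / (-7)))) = -23699*sqrt(517) / 1427178312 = -0.00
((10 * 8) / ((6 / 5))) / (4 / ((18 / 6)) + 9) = 200 / 31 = 6.45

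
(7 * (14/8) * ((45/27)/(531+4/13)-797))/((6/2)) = -202303507/62163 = -3254.40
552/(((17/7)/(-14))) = -54096/17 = -3182.12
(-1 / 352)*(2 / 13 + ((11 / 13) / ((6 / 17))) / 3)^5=-0.00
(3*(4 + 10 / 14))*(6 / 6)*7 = 99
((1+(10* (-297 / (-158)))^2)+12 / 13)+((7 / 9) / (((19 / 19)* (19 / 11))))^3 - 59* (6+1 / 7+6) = -1025355724883572 / 2839774833441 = -361.07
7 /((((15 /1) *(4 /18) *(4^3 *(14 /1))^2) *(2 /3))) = 9 /2293760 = 0.00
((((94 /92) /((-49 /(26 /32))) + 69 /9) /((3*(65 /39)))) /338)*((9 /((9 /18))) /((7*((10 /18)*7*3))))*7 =7448751 /1066592800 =0.01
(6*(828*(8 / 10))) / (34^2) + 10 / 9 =59162 / 13005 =4.55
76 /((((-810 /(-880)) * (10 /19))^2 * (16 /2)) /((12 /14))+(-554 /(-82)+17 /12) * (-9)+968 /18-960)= -0.08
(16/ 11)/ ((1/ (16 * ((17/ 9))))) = 4352/ 99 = 43.96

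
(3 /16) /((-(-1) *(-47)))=-3 /752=-0.00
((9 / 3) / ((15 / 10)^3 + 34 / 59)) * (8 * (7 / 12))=3.54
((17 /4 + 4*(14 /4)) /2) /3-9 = -143 /24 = -5.96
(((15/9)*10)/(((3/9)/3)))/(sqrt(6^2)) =25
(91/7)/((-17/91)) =-1183/17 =-69.59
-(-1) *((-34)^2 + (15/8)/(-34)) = 1155.94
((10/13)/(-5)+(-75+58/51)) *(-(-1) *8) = -392584/663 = -592.13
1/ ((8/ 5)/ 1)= 5/ 8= 0.62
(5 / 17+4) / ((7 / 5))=365 / 119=3.07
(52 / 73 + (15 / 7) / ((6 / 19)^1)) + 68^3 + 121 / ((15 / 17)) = 4822459759 / 15330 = 314576.63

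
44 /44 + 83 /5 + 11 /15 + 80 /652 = 18.46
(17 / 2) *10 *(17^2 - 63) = 19210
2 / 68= 1 / 34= 0.03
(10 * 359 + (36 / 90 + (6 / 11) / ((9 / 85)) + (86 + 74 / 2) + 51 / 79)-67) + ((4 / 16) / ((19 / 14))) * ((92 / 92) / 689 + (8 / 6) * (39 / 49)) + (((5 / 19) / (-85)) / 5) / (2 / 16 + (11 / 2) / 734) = 57701531983230061 / 15798302189670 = 3652.39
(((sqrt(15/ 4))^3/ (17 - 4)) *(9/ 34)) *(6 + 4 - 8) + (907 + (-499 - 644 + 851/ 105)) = -23929/ 105 + 135 *sqrt(15)/ 1768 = -227.60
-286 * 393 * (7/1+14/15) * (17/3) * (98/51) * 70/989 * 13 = -79520985544/8901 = -8933938.38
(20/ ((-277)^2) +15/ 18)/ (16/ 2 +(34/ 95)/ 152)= 1385391650/ 13299514299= 0.10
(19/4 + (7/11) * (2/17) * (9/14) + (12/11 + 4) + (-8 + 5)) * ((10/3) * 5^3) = 3220625/1122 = 2870.43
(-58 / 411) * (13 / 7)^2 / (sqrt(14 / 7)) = -4901 * sqrt(2) / 20139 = -0.34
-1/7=-0.14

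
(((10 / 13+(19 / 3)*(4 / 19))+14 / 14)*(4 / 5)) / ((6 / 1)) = 242 / 585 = 0.41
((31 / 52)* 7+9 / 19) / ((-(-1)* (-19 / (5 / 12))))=-22955 / 225264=-0.10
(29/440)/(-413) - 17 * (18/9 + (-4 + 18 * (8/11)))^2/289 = -245889103/33981640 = -7.24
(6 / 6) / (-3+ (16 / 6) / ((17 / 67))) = 0.13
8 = 8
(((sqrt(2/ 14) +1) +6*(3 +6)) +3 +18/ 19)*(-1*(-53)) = 53*sqrt(7)/ 7 +59360/ 19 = 3144.24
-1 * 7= -7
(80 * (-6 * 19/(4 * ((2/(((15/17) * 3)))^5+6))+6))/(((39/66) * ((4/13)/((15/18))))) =303705138275/576302087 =526.99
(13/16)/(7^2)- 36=-28211/784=-35.98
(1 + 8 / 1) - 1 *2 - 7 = 0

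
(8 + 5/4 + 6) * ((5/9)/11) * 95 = 28975/396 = 73.17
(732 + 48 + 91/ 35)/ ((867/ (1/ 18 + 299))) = 21063679/ 78030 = 269.94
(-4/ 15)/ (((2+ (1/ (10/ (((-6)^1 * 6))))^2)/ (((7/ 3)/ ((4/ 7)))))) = -245/ 3366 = -0.07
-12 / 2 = -6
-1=-1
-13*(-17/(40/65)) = 2873/8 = 359.12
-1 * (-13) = 13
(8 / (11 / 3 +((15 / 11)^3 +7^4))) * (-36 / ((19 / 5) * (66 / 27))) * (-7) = 2352240 / 26089603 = 0.09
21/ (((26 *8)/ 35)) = 735/ 208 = 3.53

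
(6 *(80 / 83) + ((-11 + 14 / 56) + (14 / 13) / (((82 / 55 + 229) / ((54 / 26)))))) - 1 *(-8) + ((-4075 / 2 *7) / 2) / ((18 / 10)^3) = -22587951740597 / 18518711913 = -1219.74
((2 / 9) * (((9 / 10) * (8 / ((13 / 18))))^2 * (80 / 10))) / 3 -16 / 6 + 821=11118871 / 12675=877.23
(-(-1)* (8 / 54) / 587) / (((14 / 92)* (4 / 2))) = 92 / 110943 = 0.00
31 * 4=124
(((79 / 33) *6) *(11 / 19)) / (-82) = -79 / 779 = -0.10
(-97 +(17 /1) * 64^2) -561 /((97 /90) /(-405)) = 27193345 /97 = 280343.76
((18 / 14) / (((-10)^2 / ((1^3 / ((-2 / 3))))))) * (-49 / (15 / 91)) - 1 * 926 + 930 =9.73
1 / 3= 0.33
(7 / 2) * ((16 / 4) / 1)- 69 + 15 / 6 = -105 / 2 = -52.50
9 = 9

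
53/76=0.70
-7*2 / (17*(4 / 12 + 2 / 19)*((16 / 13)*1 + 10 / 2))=-3458 / 11475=-0.30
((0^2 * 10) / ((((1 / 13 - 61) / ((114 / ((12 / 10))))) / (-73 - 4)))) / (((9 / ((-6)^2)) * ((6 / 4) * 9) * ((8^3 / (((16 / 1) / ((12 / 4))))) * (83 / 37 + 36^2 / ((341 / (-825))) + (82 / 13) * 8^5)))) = 0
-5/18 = -0.28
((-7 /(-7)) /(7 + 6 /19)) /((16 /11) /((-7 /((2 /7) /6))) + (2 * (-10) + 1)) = -30723 /4272721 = -0.01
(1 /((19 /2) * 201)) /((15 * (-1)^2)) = 2 /57285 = 0.00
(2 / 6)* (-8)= -8 / 3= -2.67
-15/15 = -1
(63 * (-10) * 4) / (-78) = 420 / 13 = 32.31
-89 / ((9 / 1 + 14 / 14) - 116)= 89 / 106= 0.84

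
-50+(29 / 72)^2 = -258359 / 5184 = -49.84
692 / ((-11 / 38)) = -26296 / 11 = -2390.55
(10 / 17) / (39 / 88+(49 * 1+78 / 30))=4400 / 389283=0.01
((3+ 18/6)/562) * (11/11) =3/281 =0.01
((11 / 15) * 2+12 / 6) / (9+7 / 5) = 0.33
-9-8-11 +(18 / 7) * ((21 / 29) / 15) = -27.88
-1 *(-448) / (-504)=-8 / 9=-0.89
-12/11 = -1.09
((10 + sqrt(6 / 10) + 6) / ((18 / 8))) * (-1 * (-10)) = 8 * sqrt(15) / 9 + 640 / 9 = 74.55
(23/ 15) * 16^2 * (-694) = -4086272/ 15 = -272418.13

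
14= 14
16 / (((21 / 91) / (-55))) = -3813.33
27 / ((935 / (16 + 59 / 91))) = 8181 / 17017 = 0.48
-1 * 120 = -120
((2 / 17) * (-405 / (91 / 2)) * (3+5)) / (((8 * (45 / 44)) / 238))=-3168 / 13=-243.69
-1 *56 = -56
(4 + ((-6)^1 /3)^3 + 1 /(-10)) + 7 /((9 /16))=751 /90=8.34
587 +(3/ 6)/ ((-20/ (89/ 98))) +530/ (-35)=2241591/ 3920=571.83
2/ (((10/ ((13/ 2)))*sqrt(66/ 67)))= 13*sqrt(4422)/ 660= 1.31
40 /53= 0.75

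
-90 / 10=-9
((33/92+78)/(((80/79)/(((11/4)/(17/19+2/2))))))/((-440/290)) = -34866729/471040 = -74.02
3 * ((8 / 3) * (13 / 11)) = 104 / 11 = 9.45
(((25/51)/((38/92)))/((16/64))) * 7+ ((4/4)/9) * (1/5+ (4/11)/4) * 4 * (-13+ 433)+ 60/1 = 1572556/10659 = 147.53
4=4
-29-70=-99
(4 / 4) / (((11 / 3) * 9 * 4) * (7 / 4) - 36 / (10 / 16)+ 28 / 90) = 45 / 7817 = 0.01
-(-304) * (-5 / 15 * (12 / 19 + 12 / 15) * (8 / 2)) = -8704 / 15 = -580.27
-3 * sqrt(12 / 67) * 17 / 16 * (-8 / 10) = 1.08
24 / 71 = 0.34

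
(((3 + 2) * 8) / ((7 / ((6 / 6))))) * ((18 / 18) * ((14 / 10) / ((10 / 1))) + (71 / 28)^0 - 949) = -5416.34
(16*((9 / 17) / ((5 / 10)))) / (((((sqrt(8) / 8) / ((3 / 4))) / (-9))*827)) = -3888*sqrt(2) / 14059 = -0.39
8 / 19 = 0.42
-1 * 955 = -955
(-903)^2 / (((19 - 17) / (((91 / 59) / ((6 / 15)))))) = 371011095 / 236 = 1572080.91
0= 0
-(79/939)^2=-6241/881721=-0.01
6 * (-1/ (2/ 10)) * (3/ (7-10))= 30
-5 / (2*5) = -0.50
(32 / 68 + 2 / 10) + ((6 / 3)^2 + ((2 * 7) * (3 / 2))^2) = 37882 / 85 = 445.67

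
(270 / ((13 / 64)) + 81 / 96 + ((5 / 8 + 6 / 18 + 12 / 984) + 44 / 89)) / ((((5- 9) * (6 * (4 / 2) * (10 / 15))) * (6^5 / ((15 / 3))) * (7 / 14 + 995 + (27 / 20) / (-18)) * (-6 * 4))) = 151594166225 / 135358168315428864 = 0.00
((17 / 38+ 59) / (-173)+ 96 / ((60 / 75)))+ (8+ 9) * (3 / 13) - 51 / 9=30231187 / 256386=117.91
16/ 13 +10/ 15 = 74/ 39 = 1.90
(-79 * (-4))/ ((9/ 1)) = 316/ 9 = 35.11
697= 697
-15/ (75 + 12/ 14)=-35/ 177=-0.20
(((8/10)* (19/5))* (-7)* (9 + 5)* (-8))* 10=119168/5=23833.60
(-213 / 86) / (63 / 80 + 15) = -2840 / 18103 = -0.16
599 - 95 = 504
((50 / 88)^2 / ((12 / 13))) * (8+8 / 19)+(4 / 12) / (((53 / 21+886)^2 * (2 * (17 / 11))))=120223411984037 / 40821210288969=2.95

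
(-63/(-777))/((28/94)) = 141/518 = 0.27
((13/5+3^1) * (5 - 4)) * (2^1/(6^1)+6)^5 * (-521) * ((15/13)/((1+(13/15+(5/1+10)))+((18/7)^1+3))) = -16634824045/10881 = -1528795.52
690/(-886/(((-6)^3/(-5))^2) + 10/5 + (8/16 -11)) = -16096320/209363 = -76.88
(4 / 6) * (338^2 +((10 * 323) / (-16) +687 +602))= 922649 / 12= 76887.42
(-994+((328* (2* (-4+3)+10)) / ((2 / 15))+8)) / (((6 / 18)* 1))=56082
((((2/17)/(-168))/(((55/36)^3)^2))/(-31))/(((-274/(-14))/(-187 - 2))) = -34284321792/1998514572484375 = -0.00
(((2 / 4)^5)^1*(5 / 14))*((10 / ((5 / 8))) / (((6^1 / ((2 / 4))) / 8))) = 5 / 42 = 0.12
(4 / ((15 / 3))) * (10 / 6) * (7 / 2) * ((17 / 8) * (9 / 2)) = 357 / 8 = 44.62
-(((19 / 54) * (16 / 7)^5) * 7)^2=-99230924406784 / 4202539929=-23612.13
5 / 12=0.42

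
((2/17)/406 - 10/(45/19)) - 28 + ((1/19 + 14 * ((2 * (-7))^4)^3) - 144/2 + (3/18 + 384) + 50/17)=936775511415351358799/1180242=793714773254426.94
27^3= 19683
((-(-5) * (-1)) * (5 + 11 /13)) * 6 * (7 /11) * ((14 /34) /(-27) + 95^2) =-2003448160 /1989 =-1007264.03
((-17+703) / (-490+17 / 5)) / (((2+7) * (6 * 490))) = -7 / 131382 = -0.00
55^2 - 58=2967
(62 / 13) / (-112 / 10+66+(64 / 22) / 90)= 15345 / 176423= 0.09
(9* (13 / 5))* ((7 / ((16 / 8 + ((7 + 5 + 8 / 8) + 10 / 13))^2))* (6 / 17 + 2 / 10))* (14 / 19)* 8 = 728595504 / 339351875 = 2.15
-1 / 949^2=-1 / 900601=-0.00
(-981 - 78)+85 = -974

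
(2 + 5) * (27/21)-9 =0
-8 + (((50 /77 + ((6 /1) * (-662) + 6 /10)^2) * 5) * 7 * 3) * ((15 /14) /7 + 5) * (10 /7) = 45997120741661 /3773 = 12191126621.17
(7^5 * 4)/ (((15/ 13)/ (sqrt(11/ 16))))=48310.18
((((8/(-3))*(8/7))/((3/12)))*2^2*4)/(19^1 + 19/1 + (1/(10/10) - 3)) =-1024/189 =-5.42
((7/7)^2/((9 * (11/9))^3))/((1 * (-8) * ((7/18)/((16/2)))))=-18/9317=-0.00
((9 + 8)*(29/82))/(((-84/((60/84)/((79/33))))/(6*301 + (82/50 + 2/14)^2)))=-150233623881/3888419500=-38.64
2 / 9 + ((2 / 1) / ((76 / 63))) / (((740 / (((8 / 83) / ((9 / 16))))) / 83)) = 8038 / 31635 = 0.25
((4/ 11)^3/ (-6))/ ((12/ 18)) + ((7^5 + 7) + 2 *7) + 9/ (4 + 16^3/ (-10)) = 15141063187/ 899756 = 16827.97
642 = 642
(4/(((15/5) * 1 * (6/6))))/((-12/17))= -17/9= -1.89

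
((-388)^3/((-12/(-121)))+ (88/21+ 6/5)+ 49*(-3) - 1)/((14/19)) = -195835335271/245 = -799327899.07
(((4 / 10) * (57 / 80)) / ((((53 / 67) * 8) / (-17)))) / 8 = -64923 / 678400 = -0.10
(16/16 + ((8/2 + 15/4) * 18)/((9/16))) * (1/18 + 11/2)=4150/3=1383.33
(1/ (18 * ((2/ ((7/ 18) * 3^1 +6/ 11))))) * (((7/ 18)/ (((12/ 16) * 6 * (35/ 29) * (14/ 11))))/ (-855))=-3277/ 1047135600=-0.00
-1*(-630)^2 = -396900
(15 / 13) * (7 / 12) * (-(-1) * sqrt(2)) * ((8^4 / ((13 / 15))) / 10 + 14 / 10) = 215677 * sqrt(2) / 676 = 451.20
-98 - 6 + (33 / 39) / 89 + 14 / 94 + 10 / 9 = -50277410 / 489411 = -102.73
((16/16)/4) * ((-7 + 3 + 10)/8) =3/16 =0.19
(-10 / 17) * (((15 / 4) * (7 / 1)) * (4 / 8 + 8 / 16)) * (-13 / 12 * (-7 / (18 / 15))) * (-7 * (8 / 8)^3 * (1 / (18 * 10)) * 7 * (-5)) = -3901625 / 29376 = -132.82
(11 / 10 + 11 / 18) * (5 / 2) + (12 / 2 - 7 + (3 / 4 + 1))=5.03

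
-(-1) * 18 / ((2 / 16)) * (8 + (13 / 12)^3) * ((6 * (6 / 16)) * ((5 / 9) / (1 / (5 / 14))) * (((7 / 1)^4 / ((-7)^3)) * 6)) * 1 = -400525 / 16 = -25032.81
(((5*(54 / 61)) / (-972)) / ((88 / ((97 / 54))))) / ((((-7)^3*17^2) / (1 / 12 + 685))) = 3987185 / 6206574616704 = 0.00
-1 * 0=0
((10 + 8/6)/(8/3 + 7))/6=17/87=0.20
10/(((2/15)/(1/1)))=75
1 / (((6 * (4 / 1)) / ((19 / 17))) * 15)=19 / 6120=0.00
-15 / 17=-0.88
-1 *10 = -10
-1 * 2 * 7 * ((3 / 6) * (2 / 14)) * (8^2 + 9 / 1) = -73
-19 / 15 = -1.27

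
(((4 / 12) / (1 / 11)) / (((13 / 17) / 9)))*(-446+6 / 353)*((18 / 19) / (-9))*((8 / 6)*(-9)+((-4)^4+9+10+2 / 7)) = 533385.87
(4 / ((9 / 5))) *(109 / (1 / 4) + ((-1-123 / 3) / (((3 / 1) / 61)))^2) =14595040 / 9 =1621671.11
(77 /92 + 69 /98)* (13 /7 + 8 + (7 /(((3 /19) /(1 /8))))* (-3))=-10.43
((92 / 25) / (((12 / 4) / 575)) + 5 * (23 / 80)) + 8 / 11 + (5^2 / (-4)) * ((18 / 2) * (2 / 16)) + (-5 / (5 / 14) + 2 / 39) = 3141507 / 4576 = 686.52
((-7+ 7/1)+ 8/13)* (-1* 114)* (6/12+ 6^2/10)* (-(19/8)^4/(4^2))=304560177/532480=571.97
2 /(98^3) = 1 /470596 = 0.00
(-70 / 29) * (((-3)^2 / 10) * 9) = -19.55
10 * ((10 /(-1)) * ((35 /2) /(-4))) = 875 /2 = 437.50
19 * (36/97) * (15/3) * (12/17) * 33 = 821.30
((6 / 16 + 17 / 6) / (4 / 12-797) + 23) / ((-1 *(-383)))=439683 / 7322960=0.06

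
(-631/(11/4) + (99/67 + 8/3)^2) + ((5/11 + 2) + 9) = -8113529/40401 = -200.82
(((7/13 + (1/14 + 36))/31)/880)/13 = 6663/64544480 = 0.00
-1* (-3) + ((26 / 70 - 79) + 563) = 17058 / 35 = 487.37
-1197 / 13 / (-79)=1197 / 1027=1.17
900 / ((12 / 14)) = 1050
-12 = -12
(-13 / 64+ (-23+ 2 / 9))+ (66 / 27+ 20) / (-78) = -522707 / 22464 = -23.27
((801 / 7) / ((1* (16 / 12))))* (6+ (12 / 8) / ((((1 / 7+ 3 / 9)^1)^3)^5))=491122630664498677707909 / 56000000000000000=8770046.98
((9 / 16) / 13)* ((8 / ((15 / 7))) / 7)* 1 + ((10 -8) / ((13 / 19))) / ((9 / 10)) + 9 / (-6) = 1036 / 585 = 1.77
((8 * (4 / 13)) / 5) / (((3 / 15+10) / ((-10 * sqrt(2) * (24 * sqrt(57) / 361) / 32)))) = -80 * sqrt(114) / 79781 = -0.01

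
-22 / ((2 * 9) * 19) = -11 / 171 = -0.06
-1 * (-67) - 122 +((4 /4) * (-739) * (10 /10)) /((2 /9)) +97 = -6567 /2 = -3283.50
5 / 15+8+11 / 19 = 508 / 57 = 8.91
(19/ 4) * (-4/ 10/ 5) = -19/ 50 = -0.38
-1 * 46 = -46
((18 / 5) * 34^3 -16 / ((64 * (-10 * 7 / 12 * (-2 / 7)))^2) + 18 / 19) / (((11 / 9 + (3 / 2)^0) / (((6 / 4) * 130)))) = 6039247758219 / 486400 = 12416216.61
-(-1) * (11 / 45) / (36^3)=11 / 2099520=0.00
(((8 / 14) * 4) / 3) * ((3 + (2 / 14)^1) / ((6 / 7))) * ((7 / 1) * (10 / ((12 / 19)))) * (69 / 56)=24035 / 63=381.51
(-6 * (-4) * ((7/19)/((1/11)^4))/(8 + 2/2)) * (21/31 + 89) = 2279310880/1767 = 1289932.59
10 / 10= 1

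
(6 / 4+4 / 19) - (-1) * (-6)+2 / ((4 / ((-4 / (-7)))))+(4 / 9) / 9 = -85201 / 21546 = -3.95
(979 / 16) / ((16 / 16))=979 / 16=61.19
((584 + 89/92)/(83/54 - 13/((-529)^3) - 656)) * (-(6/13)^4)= 0.04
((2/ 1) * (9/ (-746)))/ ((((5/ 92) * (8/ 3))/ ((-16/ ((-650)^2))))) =0.00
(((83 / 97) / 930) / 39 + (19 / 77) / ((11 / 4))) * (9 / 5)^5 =1754757433701 / 1034689906250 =1.70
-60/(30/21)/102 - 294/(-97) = 2.62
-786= -786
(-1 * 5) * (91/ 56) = -65/ 8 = -8.12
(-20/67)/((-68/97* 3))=0.14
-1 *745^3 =-413493625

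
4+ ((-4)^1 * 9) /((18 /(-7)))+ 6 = 24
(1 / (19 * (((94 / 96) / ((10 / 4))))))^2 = 14400 / 797449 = 0.02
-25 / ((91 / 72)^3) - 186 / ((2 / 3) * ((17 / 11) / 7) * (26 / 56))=-35027172108 / 12810707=-2734.21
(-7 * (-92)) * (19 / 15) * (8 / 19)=5152 / 15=343.47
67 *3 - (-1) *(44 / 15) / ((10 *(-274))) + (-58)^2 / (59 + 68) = 296853628 / 1304925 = 227.49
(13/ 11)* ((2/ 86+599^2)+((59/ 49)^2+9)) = 481582047882/ 1135673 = 424049.92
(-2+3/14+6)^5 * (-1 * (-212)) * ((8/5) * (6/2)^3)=1023056671869/84035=12174173.52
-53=-53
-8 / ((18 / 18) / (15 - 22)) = 56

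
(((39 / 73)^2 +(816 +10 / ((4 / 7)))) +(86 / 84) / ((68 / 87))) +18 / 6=4251831747 / 5073208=838.10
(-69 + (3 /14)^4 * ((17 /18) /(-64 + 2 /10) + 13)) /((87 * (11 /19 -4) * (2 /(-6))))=-32119083957 /46200234080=-0.70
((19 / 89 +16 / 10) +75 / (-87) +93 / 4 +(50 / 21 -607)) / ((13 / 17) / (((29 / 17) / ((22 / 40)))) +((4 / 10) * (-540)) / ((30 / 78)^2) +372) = 3145921615 / 5896599681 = 0.53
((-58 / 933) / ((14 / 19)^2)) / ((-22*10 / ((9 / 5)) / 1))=31407 / 33525800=0.00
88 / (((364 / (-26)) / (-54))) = 2376 / 7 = 339.43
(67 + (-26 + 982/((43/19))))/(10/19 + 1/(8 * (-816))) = 2532857472/2806223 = 902.59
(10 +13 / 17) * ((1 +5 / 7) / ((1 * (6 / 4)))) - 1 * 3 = 1107 / 119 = 9.30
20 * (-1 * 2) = -40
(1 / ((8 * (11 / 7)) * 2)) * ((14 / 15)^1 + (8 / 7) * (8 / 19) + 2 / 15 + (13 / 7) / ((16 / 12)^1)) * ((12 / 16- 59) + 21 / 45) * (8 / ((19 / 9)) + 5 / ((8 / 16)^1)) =-10658171659 / 114364800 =-93.19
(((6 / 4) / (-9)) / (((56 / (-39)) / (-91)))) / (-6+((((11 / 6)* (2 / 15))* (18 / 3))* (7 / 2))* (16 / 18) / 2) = 22815 / 8032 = 2.84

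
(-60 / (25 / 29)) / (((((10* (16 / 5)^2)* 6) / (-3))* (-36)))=-29 / 3072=-0.01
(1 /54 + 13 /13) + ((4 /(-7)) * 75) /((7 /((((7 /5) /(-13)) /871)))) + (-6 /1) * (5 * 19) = -2435290985 /4280094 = -568.98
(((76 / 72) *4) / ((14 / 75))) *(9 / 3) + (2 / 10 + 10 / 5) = 2452 / 35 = 70.06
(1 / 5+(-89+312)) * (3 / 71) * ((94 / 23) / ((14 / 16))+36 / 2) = 2444040 / 11431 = 213.81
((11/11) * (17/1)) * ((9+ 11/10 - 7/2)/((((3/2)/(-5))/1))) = -374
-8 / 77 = -0.10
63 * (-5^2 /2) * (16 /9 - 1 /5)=-2485 /2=-1242.50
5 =5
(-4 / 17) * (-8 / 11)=32 / 187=0.17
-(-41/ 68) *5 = 205/ 68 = 3.01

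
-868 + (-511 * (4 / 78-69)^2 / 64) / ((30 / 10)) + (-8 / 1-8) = -3953054719 / 292032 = -13536.38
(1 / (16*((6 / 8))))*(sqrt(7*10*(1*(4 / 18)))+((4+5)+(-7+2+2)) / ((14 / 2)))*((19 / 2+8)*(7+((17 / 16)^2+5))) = 16805 / 1024+117635*sqrt(35) / 9216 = 91.93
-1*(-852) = 852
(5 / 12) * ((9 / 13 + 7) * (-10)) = -1250 / 39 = -32.05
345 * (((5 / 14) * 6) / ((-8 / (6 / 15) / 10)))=-5175 / 14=-369.64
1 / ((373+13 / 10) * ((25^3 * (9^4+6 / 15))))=2 / 76747875625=0.00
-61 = -61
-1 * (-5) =5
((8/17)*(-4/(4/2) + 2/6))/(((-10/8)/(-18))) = -192/17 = -11.29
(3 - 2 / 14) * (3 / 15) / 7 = 4 / 49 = 0.08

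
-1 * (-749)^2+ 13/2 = -1121989/2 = -560994.50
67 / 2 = 33.50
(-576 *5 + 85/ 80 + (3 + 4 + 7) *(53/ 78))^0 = 1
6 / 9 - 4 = -10 / 3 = -3.33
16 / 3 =5.33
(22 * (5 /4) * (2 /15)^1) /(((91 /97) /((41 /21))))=43747 /5733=7.63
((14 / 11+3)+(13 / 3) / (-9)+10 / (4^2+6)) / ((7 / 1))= 1261 / 2079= 0.61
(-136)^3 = -2515456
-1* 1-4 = -5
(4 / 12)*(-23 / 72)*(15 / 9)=-115 / 648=-0.18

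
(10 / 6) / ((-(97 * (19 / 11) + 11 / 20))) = -1100 / 110943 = -0.01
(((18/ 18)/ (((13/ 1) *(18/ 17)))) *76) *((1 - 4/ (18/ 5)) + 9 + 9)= 104006/ 1053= 98.77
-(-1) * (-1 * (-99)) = 99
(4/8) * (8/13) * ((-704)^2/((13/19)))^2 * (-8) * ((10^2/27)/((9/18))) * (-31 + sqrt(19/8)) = 17592983941965414400/59319- 141878902757785600 * sqrt(38)/59319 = 281838595510366.78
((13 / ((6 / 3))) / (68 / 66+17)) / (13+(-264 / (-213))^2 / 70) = 2162589 / 78115918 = 0.03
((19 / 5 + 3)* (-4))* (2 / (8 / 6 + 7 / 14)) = -1632 / 55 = -29.67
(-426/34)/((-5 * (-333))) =-71/9435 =-0.01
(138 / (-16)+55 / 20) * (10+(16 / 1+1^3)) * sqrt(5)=-354.70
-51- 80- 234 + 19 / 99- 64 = -42452 / 99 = -428.81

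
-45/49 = -0.92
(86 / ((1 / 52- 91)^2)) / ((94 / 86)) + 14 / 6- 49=-49081979068 / 1051970967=-46.66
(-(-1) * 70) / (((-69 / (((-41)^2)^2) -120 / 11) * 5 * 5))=-435167194 / 1695460395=-0.26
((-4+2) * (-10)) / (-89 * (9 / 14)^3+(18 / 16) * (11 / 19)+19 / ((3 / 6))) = 1.33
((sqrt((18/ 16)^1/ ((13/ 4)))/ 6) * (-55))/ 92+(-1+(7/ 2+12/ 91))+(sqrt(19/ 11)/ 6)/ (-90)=-55 * sqrt(26)/ 4784 -sqrt(209)/ 5940+479/ 182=2.57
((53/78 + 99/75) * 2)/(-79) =-3899/77025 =-0.05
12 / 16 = 3 / 4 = 0.75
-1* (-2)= 2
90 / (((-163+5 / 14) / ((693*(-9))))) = 79380 / 23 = 3451.30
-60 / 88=-15 / 22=-0.68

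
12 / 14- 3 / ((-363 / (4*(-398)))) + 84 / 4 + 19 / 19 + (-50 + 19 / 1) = -18041 / 847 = -21.30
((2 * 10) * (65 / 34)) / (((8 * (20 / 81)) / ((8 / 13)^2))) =1620 / 221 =7.33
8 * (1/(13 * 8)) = 1/13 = 0.08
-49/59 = -0.83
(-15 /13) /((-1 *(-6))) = -5 /26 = -0.19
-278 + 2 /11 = -3056 /11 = -277.82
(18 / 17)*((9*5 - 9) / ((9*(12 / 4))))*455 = 10920 / 17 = 642.35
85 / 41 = 2.07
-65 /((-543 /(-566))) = -36790 /543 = -67.75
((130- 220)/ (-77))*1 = 90/ 77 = 1.17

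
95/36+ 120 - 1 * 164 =-1489/36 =-41.36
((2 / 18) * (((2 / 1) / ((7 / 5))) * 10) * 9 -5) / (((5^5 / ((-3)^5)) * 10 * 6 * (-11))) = 1053 / 962500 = 0.00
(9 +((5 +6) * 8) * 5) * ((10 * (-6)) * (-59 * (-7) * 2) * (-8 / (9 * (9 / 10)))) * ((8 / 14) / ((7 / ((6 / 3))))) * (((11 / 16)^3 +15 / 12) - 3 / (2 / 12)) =-6365125025 / 108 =-58936342.82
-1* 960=-960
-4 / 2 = -2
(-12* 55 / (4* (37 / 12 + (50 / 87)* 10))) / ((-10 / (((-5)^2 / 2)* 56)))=574200 / 439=1307.97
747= 747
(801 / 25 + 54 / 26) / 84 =132 / 325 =0.41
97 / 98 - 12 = -1079 / 98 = -11.01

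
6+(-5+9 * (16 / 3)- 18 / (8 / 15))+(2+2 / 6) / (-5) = 887 / 60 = 14.78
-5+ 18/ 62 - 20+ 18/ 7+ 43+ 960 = 212847/ 217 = 980.86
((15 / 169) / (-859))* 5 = -75 / 145171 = -0.00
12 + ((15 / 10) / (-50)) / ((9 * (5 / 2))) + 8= 20.00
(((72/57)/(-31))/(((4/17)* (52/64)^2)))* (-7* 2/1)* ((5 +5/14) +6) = 4151808/99541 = 41.71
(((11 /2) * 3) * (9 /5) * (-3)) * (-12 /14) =2673 /35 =76.37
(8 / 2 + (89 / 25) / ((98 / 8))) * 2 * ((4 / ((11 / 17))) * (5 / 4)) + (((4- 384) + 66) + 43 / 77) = -666021 / 2695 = -247.13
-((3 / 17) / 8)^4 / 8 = -81 / 2736816128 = -0.00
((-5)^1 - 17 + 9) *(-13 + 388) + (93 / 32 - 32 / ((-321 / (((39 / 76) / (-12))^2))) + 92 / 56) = -4870.45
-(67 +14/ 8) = -68.75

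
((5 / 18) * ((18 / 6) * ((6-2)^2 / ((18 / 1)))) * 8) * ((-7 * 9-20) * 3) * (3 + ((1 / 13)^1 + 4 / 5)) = -74368 / 13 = -5720.62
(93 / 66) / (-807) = -0.00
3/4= 0.75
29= 29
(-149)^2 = 22201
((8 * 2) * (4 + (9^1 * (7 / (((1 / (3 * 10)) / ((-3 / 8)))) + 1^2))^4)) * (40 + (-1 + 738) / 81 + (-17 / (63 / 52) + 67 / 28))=744942832304986025 / 5184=143700392034140.82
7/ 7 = 1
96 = 96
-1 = -1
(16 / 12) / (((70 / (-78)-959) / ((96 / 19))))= -1248 / 177821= -0.01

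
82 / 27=3.04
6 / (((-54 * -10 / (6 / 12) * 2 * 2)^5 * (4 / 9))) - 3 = -334353766809599999 / 111451255603200000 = -3.00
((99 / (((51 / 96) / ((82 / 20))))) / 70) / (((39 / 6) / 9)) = 584496 / 38675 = 15.11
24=24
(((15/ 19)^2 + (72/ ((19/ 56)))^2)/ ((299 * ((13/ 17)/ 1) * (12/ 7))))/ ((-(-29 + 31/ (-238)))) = 25579878121/ 6485622754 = 3.94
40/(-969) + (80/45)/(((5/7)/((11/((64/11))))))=4.66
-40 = -40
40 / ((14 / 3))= 60 / 7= 8.57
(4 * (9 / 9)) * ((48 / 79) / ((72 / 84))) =224 / 79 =2.84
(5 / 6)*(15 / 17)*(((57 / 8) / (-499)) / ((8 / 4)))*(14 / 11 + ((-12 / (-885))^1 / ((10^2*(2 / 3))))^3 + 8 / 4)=-6584964187516929 / 383290612540000000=-0.02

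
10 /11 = 0.91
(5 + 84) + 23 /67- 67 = 1497 /67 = 22.34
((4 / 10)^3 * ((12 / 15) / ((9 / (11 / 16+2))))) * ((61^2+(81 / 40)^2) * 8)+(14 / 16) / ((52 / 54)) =13353498121 / 29250000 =456.53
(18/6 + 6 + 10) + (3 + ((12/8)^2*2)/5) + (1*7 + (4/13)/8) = 1946/65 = 29.94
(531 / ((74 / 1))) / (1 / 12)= 3186 / 37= 86.11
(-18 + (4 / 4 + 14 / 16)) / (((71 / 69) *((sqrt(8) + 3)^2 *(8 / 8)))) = -0.46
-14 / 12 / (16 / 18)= -21 / 16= -1.31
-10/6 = -1.67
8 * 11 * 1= 88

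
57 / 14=4.07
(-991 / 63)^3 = -3892.24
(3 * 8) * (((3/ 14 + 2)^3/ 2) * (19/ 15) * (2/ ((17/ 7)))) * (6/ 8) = 1698087/ 16660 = 101.93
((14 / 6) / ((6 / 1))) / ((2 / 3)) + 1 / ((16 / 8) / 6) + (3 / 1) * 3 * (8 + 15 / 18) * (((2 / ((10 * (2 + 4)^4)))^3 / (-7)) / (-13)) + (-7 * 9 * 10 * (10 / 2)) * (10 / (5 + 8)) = -39939224387327947 / 16507266048000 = -2419.49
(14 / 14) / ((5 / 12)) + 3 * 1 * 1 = 27 / 5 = 5.40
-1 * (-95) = 95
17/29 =0.59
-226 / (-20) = 113 / 10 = 11.30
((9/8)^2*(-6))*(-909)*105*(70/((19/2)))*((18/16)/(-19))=-7305837525/23104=-316215.27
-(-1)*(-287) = -287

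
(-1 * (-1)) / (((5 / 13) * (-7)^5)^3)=-2197 / 593445188742875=-0.00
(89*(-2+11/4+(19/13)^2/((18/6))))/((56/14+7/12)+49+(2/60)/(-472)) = 311384300/128226891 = 2.43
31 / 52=0.60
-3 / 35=-0.09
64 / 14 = 4.57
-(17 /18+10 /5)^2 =-2809 /324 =-8.67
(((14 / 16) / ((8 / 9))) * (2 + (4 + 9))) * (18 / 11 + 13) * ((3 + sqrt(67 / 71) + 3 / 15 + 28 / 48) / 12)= 50715 * sqrt(4757) / 199936 + 767487 / 11264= 85.63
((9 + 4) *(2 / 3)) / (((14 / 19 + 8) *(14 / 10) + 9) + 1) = 1235 / 3168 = 0.39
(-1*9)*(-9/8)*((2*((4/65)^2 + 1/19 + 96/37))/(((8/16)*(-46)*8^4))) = -637791813/1119256985600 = -0.00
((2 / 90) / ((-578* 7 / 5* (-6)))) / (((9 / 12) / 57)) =19 / 54621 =0.00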